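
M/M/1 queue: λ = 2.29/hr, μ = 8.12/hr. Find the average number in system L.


ρ = λ/μ = 2.29/8.12 = 0.2820
L = ρ/(1−ρ) = 0.2820/(1 − 0.2820) = 0.2820/0.7180 = 0.3928

Final: 0.3928


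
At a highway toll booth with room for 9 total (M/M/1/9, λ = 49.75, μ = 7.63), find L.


ρ = 49.75/7.63 = 6.5203
L = ρ[1 − (K+1)ρ^K + Kρ^(K+1)] / [(1−ρ)(1−ρ^(K+1))]
Numerator: 6.5203·(1 − 10·21301830.474861 + 9·138894635.140806) = 6761784046.238821
Denominator: (-5.5203)·(-138894634.140806) = 766742069.464054
L = 6761784046.238821/766742069.464054 = 8.8189

Final: 8.8189


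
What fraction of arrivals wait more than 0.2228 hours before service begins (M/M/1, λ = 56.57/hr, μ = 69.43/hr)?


ρ = 56.57/69.43 = 0.8148
P(Wq > t) = ρ·e^{−(μ−λ)t} = 0.8148·e^{−2.8652}
= 0.8148·0.056971 = 0.046419

Final: 0.046419


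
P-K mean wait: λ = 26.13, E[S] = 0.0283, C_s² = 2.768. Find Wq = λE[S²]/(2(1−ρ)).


ρ = λ·E[S] = 26.13·0.0283 = 0.7395
E[S²] = E[S]²(1+C_s²) = 0.0283²·(1+2.768) = 0.003018
Wq = λ·E[S²]/(2(1−ρ)) = 26.13·0.003018/(2·0.2605) = 0.15134 hr

Final: 0.15134 hr


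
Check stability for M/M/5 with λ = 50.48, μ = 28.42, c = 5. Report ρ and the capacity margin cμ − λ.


Total capacity cμ = 5·28.42 = 142.10/hr
ρ = λ/(cμ) = 50.48/142.10 = 0.3552
Stable ⇔ ρ < 1: YES
Spare capacity = cμ − λ = 142.10 − 50.48 = 91.62/hr

Final: ρ = 0.3552; stable; margin = 91.62/hr


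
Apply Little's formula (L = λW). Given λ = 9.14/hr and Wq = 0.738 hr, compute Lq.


Lq = λWq = 9.14·0.738 = 6.7453

Final: 6.7453


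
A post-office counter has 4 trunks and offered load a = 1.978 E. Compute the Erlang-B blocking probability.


B(c,a) = (a^c/c!) / Σ_{k=0}^{c} a^k/k!
a^4/4! = 0.637814
Σ terms (k=0..4): 1.00000 + 1.97800 + 1.95624 + 1.28982 + 0.63781 = 6.861871
B = 0.637814/6.861871 = 0.092950

Final: 0.092950


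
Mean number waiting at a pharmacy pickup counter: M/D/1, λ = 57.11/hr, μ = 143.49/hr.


ρ = 57.11/143.49 = 0.3980
M/D/1: Lq = ρ²/(2(1−ρ)) = 0.1584/(2·0.6020) = 0.13157

Final: 0.13157


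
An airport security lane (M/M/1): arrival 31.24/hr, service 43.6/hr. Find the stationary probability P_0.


ρ = 31.24/43.6 = 0.7165
P_n = (1−ρ)·ρ^n = (1 − 0.7165)·0.7165^0 = 0.2835·1.000000 = 0.283486

Final: 0.283486


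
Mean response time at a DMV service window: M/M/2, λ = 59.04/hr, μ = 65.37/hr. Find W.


a = 0.9032; ρ = 0.4516; P₀ = 0.377806
Lq = P₀·a^c·ρ/(c!(1−ρ)²) = 0.23136
Wq = Lq/λ = 0.23136/59.04 = 0.003919 hr
W = Wq + 1/μ = 0.003919 + 0.01530 = 0.01922 hr

Final: 0.01922 hr


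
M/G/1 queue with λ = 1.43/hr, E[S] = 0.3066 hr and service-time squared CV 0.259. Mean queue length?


ρ = λ·E[S] = 1.43·0.3066 = 0.4384
Lq = ρ²(1+C_s²)/(2(1−ρ)) = 0.1922·(1+0.259)/(2·0.5616)
= 0.1922·1.2590/1.1231 = 0.21548

Final: 0.21548


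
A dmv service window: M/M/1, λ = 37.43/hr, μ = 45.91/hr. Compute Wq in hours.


ρ = 37.43/45.91 = 0.8153
Wq = ρ/(μ−λ) = 0.8153/(45.91 − 37.43) = 0.8153/8.48 = 0.09614 hr

Final: 0.09614 hr


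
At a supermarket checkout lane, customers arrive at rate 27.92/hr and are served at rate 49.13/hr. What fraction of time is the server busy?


ρ = λ/μ = 27.92/49.13 = 0.5683

Final: 0.5683


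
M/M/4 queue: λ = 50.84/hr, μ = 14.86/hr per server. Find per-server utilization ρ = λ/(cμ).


ρ = λ/(cμ) = 50.84/(4·14.86) = 50.84/59.44 = 0.8553

Final: 0.8553


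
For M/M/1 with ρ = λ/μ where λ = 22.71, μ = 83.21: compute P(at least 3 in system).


ρ = 22.71/83.21 = 0.2729
P(N ≥ n) = ρ^n = 0.2729^3 = 0.020329

Final: 0.020329


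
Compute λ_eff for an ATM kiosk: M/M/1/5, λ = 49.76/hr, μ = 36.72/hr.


ρ = 1.3551; P_K = (1−ρ)ρ^5/(1−ρ^6) = 0.312526
λ_eff = λ(1 − P_K) = 49.76·(1 − 0.312526) = 49.76·0.687474 = 34.2087 /hr

Final: 34.2087 /hr


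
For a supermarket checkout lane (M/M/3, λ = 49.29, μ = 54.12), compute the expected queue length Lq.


a = λ/μ = 0.9108; ρ = a/3 = 0.3036
P₀ = 0.398997
Lq = P₀·a^c·ρ / (c!·(1−ρ)²) = 0.398997·0.75545·0.3036/(6·0.48499)
= 0.03145

Final: 0.03145


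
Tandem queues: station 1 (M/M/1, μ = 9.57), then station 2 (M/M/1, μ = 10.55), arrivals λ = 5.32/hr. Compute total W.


Each node sees arrival rate λ = 5.32/hr (tandem ⇒ throughput preserved).
W₁ = 1/(μ₁−λ) = 1/(9.57−5.32) = 0.23529 hr
W₂ = 1/(μ₂−λ) = 1/(10.55−5.32) = 0.19120 hr
W_total = W₁ + W₂ = 0.23529 + 0.19120 = 0.42650 hr

Final: 0.42650 hr


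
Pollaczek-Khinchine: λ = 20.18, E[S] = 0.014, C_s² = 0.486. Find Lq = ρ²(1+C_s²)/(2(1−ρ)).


ρ = λ·E[S] = 20.18·0.014 = 0.2825
Lq = ρ²(1+C_s²)/(2(1−ρ)) = 0.07982·(1+0.486)/(2·0.7175)
= 0.07982·1.4860/1.4350 = 0.08266

Final: 0.08266


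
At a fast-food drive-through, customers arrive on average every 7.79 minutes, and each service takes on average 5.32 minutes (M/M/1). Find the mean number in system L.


λ = 60/7.79 = 7.7022 /hr
μ = 60/5.32 = 11.2782 /hr
ρ = λ/μ = 7.7022/11.2782 = 0.6829
L = ρ/(1−ρ) = 0.6829/0.3171 = 2.1538

Final: 2.1538


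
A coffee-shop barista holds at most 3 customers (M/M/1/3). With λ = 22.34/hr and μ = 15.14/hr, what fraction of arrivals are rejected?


ρ = λ/μ = 22.34/15.14 = 1.4756
P_K = (1−ρ)ρ^K/(1−ρ^(K+1)) = (-0.4756·3.212713)/(1 − 4.740555)
= -1.527842/-3.740555 = 0.408453

Final: 0.408453


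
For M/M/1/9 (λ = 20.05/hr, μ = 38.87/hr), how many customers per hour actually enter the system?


ρ = 0.5158; P_K = (1−ρ)ρ^9/(1−ρ^10) = 0.001253
λ_eff = λ(1 − P_K) = 20.05·(1 − 0.001253) = 20.05·0.998747 = 20.0249 /hr

Final: 20.0249 /hr


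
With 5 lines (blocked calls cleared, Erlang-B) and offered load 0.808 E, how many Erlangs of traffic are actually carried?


B(5,0.808) = 0.001280 (Erlang-B)
Carried load = a(1 − B) = 0.808·(1 − 0.001280) = 0.808·0.998720 = 0.8070 E

Final: 0.8070 Erlangs


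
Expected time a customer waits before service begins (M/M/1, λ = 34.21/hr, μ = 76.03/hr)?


ρ = 34.21/76.03 = 0.4500
Wq = ρ/(μ−λ) = 0.4500/(76.03 − 34.21) = 0.4500/41.82 = 0.01076 hr

Final: 0.01076 hr


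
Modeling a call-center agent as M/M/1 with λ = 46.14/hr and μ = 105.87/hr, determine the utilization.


ρ = λ/μ = 46.14/105.87 = 0.4358

Final: 0.4358


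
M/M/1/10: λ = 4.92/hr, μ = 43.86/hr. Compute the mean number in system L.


ρ = 4.92/43.86 = 0.1122
L = ρ[1 − (K+1)ρ^K + Kρ^(K+1)] / [(1−ρ)(1−ρ^(K+1))]
Numerator: 0.1122·(1 − 11·3.155e-10 + 10·3.539e-11) = 0.112175
Denominator: (0.8878)·(1.000000) = 0.887825
L = 0.112175/0.887825 = 0.1263

Final: 0.1263


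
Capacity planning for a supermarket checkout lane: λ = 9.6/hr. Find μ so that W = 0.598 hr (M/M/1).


W = 1/(μ−λ) ⇒ μ − λ = 1/W = 1/0.598 = 1.6722
μ = λ + 1/W = 9.6 + 1.6722 = 11.2722 per hr

Final: 11.2722 /hr


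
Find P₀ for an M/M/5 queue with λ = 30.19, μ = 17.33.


a = λ/μ = 30.19/17.33 = 1.7421; ρ = a/c = 0.3484
Σ_{k=0}^{4} a^k/k! (terms k=0..4) = 1.00000 + 1.74207 + 1.51740 + 0.88113 + 0.38375 = 5.52435
Tail: a^5/(5!(1−ρ)) = 16.04437/(120·0.6516) = 0.20520
P₀ = 1/(5.52435 + 0.20520) = 1/5.72954 = 0.174534

Final: 0.174534


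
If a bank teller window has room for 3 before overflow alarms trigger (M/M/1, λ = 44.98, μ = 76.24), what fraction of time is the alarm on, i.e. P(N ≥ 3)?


ρ = 44.98/76.24 = 0.5900
P(N ≥ n) = ρ^n = 0.5900^3 = 0.205357

Final: 0.205357


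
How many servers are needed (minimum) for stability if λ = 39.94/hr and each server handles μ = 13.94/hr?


Stability requires cμ > λ ⇔ c > λ/μ.
λ/μ = 39.94/13.94 = 2.8651
Minimum integer c = ⌊2.8651⌋ + 1 = 3
Check: 3·13.94 = 41.82 > 39.94, while 2·13.94 = 27.88 ≤ 39.94

Final: 3 servers


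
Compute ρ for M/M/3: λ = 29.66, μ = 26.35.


ρ = λ/(cμ) = 29.66/(3·26.35) = 29.66/79.05 = 0.3752

Final: 0.3752


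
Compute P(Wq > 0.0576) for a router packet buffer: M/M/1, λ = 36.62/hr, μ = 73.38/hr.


ρ = 36.62/73.38 = 0.4990
P(Wq > t) = ρ·e^{−(μ−λ)t} = 0.4990·e^{−2.1174}
= 0.4990·0.120347 = 0.060059

Final: 0.060059


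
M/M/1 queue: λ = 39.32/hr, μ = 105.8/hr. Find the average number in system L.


ρ = λ/μ = 39.32/105.8 = 0.3716
L = ρ/(1−ρ) = 0.3716/(1 − 0.3716) = 0.3716/0.6284 = 0.5915

Final: 0.5915


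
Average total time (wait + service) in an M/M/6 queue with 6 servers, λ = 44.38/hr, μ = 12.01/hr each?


a = 3.6953; ρ = 0.6159; P₀ = 0.023447
Lq = P₀·a^c·ρ/(c!(1−ρ)²) = 0.34608
Wq = Lq/λ = 0.34608/44.38 = 0.007798 hr
W = Wq + 1/μ = 0.007798 + 0.08326 = 0.09106 hr

Final: 0.09106 hr


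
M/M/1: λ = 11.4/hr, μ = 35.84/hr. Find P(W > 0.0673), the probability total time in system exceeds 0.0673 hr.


W ~ Exponential(μ−λ) for M/M/1.
μ − λ = 35.84 − 11.4 = 24.4400
P(W > t) = e^{−(μ−λ)t} = e^{−1.6448} = 0.193049

Final: 0.193049


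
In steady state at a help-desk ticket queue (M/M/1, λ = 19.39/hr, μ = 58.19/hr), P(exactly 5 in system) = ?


ρ = 19.39/58.19 = 0.3332
P_n = (1−ρ)·ρ^n = (1 − 0.3332)·0.3332^5 = 0.6668·0.004108 = 0.002739

Final: 0.002739


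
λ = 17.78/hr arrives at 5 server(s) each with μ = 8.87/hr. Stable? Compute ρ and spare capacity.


Total capacity cμ = 5·8.87 = 44.35/hr
ρ = λ/(cμ) = 17.78/44.35 = 0.4009
Stable ⇔ ρ < 1: YES
Spare capacity = cμ − λ = 44.35 − 17.78 = 26.57/hr

Final: ρ = 0.4009; stable; margin = 26.57/hr


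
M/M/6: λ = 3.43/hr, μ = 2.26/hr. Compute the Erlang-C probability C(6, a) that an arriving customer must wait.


a = λ/μ = 1.5177; ρ = a/6 = 0.2529
P₀ = 0.219157 (from M/M/c formula)
C(c,a) = [a^c/(c!(1−ρ))]·P₀ = [12.22121/(720·0.7471)]·0.219157
= 0.02272·0.219157 = 0.004980

Final: 0.004980


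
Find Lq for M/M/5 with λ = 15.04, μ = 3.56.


a = λ/μ = 4.2247; ρ = a/5 = 0.8449
P₀ = 0.008903
Lq = P₀·a^c·ρ / (c!·(1−ρ)²) = 0.008903·1345.82686·0.8449/(120·0.02404)
= 3.50915

Final: 3.50915


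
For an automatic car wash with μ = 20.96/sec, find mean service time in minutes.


Mean service time = 1/μ = 1/20.96 second = 0.04771 second
In minutes: 0.04771 × 0.0166667 = 0.0007952 min

Final: 0.0007952 min


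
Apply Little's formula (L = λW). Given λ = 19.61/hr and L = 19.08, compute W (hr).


W = L/λ = 19.08/19.61 = 0.9730 hr

Final: 0.9730 hr


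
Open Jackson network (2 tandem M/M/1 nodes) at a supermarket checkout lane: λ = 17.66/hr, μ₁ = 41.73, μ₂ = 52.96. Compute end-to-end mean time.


Each node sees arrival rate λ = 17.66/hr (tandem ⇒ throughput preserved).
W₁ = 1/(μ₁−λ) = 1/(41.73−17.66) = 0.04155 hr
W₂ = 1/(μ₂−λ) = 1/(52.96−17.66) = 0.02833 hr
W_total = W₁ + W₂ = 0.04155 + 0.02833 = 0.06987 hr

Final: 0.06987 hr


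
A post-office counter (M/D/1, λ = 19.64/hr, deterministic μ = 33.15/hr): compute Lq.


ρ = 19.64/33.15 = 0.5925
M/D/1: Lq = ρ²/(2(1−ρ)) = 0.3510/(2·0.4075) = 0.43064

Final: 0.43064


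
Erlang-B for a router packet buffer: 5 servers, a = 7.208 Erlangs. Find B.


B(c,a) = (a^c/c!) / Σ_{k=0}^{c} a^k/k!
a^5/5! = 162.140924
Σ terms (k=0..5): 1.00000 + 7.20800 + 25.97763 + 62.41559 + 112.47289 + 162.14092 = 371.215041
B = 162.140924/371.215041 = 0.436784

Final: 0.436784


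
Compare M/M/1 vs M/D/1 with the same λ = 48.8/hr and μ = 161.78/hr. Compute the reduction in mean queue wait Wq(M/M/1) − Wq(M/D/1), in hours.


ρ = 48.8/161.78 = 0.3016
Wq(M/M/1) = ρ/(μ−λ) = 0.3016/112.98 = 0.002670 hr
Wq(M/D/1) = ρ/(2(μ−λ)) = 0.001335 hr
Savings = 0.002670 − 0.001335 = 0.001335 hr

Final: 0.001335 hr


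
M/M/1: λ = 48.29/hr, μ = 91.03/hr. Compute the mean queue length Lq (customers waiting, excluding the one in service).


ρ = 48.29/91.03 = 0.5305
Lq = ρ²/(1−ρ) = 0.2814/0.4695 = 0.5994

Final: 0.5994


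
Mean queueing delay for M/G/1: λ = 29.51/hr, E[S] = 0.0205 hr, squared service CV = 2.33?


ρ = λ·E[S] = 29.51·0.0205 = 0.6050
E[S²] = E[S]²(1+C_s²) = 0.0205²·(1+2.33) = 0.001399
Wq = λ·E[S²]/(2(1−ρ)) = 29.51·0.001399/(2·0.3950) = 0.05227 hr

Final: 0.05227 hr


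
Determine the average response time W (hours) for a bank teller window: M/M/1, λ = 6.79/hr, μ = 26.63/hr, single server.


W = 1/(μ−λ) = 1/(26.63 − 6.79) = 1/19.84 = 0.05040 hr

Final: 0.05040 hr


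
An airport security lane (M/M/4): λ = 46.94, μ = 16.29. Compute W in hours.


a = 2.8815; ρ = 0.7204; P₀ = 0.044855
Lq = P₀·a^c·ρ/(c!(1−ρ)²) = 1.18718
Wq = Lq/λ = 1.18718/46.94 = 0.02529 hr
W = Wq + 1/μ = 0.02529 + 0.06139 = 0.08668 hr

Final: 0.08668 hr


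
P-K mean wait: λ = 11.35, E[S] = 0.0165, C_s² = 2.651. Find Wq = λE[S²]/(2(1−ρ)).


ρ = λ·E[S] = 11.35·0.0165 = 0.1873
E[S²] = E[S]²(1+C_s²) = 0.0165²·(1+2.651) = 0.0009940
Wq = λ·E[S²]/(2(1−ρ)) = 11.35·0.0009940/(2·0.8127) = 0.006941 hr

Final: 0.006941 hr


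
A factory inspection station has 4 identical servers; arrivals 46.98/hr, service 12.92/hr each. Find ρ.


ρ = λ/(cμ) = 46.98/(4·12.92) = 46.98/51.68 = 0.9091

Final: 0.9091


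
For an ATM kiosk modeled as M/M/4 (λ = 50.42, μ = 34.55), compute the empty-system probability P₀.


a = λ/μ = 50.42/34.55 = 1.4593; ρ = a/c = 0.3648
Σ_{k=0}^{3} a^k/k! (terms k=0..3) = 1.00000 + 1.45933 + 1.06483 + 0.51798 = 4.04214
Tail: a^4/(4!(1−ρ)) = 4.53544/(24·0.6352) = 0.29752
P₀ = 1/(4.04214 + 0.29752) = 1/4.33967 = 0.230432

Final: 0.230432


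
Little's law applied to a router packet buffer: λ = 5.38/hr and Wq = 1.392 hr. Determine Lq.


Lq = λWq = 5.38·1.392 = 7.4890

Final: 7.4890


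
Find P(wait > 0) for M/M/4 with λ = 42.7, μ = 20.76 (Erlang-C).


a = λ/μ = 2.0568; ρ = a/4 = 0.5142
P₀ = 0.122586 (from M/M/c formula)
C(c,a) = [a^c/(c!(1−ρ))]·P₀ = [17.89790/(24·0.4858)]·0.122586
= 1.53512·0.122586 = 0.188184

Final: 0.188184


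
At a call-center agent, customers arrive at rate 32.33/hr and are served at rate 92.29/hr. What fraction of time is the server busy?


ρ = λ/μ = 32.33/92.29 = 0.3503

Final: 0.3503


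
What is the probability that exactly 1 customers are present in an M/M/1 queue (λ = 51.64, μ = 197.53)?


ρ = 51.64/197.53 = 0.2614
P_n = (1−ρ)·ρ^n = (1 − 0.2614)·0.2614^1 = 0.7386·0.261429 = 0.193084

Final: 0.193084


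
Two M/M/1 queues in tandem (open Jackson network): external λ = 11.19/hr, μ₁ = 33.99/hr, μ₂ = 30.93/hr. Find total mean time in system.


Each node sees arrival rate λ = 11.19/hr (tandem ⇒ throughput preserved).
W₁ = 1/(μ₁−λ) = 1/(33.99−11.19) = 0.04386 hr
W₂ = 1/(μ₂−λ) = 1/(30.93−11.19) = 0.05066 hr
W_total = W₁ + W₂ = 0.04386 + 0.05066 = 0.09452 hr

Final: 0.09452 hr


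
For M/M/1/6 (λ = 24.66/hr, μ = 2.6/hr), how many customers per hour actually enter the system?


ρ = 9.4846; P_K = (1−ρ)ρ^6/(1−ρ^7) = 0.894566
λ_eff = λ(1 − P_K) = 24.66·(1 − 0.894566) = 24.66·0.105434 = 2.6000 /hr

Final: 2.6000 /hr


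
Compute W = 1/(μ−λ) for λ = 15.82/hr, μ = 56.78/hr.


W = 1/(μ−λ) = 1/(56.78 − 15.82) = 1/40.96 = 0.02441 hr

Final: 0.02441 hr


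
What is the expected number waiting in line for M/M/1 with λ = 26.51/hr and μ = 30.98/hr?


ρ = 26.51/30.98 = 0.8557
Lq = ρ²/(1−ρ) = 0.7322/0.1443 = 5.0749

Final: 5.0749


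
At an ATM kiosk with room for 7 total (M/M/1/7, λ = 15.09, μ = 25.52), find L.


ρ = 15.09/25.52 = 0.5913
L = ρ[1 − (K+1)ρ^K + Kρ^(K+1)] / [(1−ρ)(1−ρ^(K+1))]
Numerator: 0.5913·(1 − 8·0.025273 + 7·0.014944) = 0.533604
Denominator: (0.4087)·(0.985056) = 0.402591
L = 0.533604/0.402591 = 1.3254

Final: 1.3254


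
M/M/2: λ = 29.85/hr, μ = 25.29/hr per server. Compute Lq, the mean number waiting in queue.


a = λ/μ = 1.1803; ρ = a/2 = 0.5902
P₀ = 0.257740
Lq = P₀·a^c·ρ / (c!·(1−ρ)²) = 0.257740·1.39313·0.5902/(2·0.16797)
= 0.63076

Final: 0.63076


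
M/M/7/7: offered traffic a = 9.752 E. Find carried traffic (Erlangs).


B(7,9.752) = 0.397808 (Erlang-B)
Carried load = a(1 − B) = 9.752·(1 − 0.397808) = 9.752·0.602192 = 5.8726 E

Final: 5.8726 Erlangs


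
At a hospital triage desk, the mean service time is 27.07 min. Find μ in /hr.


μ = 1/(service time) in consistent units.
1 hour = 60 min, so μ = 60/27.07 = 2.2165 per hour

Final: 2.2165 /hr


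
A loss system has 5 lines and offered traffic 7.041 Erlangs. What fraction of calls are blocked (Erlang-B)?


B(c,a) = (a^c/c!) / Σ_{k=0}^{c} a^k/k!
a^5/5! = 144.208373
Σ terms (k=0..5): 1.00000 + 7.04100 + 24.78784 + 58.17706 + 102.40617 + 144.20837 = 337.620447
B = 144.208373/337.620447 = 0.427132

Final: 0.427132


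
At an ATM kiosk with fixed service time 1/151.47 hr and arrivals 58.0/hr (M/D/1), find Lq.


ρ = 58.0/151.47 = 0.3829
M/D/1: Lq = ρ²/(2(1−ρ)) = 0.1466/(2·0.6171) = 0.11880

Final: 0.11880


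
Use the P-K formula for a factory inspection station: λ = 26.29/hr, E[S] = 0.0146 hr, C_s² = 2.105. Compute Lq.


ρ = λ·E[S] = 26.29·0.0146 = 0.3838
Lq = ρ²(1+C_s²)/(2(1−ρ)) = 0.1473·(1+2.105)/(2·0.6162)
= 0.1473·3.1050/1.2323 = 0.37121

Final: 0.37121


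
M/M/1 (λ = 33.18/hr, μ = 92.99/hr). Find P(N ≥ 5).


ρ = 33.18/92.99 = 0.3568
P(N ≥ n) = ρ^n = 0.3568^5 = 0.005784

Final: 0.005784


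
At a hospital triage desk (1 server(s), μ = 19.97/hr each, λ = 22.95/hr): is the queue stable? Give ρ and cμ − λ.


Total capacity cμ = 1·19.97 = 19.97/hr
ρ = λ/(cμ) = 22.95/19.97 = 1.1492
Stable ⇔ ρ < 1: NO
Spare capacity = cμ − λ = 19.97 − 22.95 = -2.98/hr

Final: ρ = 1.1492; unstable; margin = -2.98/hr


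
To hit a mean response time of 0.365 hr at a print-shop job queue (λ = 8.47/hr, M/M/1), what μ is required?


W = 1/(μ−λ) ⇒ μ − λ = 1/W = 1/0.365 = 2.7397
μ = λ + 1/W = 8.47 + 2.7397 = 11.2097 per hr

Final: 11.2097 /hr


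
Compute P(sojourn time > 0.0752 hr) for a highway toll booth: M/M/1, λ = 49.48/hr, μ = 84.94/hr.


W ~ Exponential(μ−λ) for M/M/1.
μ − λ = 84.94 − 49.48 = 35.4600
P(W > t) = e^{−(μ−λ)t} = e^{−2.6666} = 0.069489

Final: 0.069489


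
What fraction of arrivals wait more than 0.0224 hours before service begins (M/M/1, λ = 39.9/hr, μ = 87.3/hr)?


ρ = 39.9/87.3 = 0.4570
P(Wq > t) = ρ·e^{−(μ−λ)t} = 0.4570·e^{−1.0618}
= 0.4570·0.345847 = 0.158067

Final: 0.158067


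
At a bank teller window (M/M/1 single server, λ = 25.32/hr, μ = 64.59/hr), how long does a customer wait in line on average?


ρ = 25.32/64.59 = 0.3920
Wq = ρ/(μ−λ) = 0.3920/(64.59 − 25.32) = 0.3920/39.27 = 0.009982 hr

Final: 0.009982 hr


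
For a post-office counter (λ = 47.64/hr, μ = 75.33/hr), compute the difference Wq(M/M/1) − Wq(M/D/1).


ρ = 47.64/75.33 = 0.6324
Wq(M/M/1) = ρ/(μ−λ) = 0.6324/27.69 = 0.02284 hr
Wq(M/D/1) = ρ/(2(μ−λ)) = 0.01142 hr
Savings = 0.02284 − 0.01142 = 0.01142 hr

Final: 0.01142 hr


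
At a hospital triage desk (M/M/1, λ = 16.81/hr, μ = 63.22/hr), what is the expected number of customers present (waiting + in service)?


ρ = λ/μ = 16.81/63.22 = 0.2659
L = ρ/(1−ρ) = 0.2659/(1 − 0.2659) = 0.2659/0.7341 = 0.3622

Final: 0.3622


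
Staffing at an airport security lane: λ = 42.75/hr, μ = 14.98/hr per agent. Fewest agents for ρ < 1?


Stability requires cμ > λ ⇔ c > λ/μ.
λ/μ = 42.75/14.98 = 2.8538
Minimum integer c = ⌊2.8538⌋ + 1 = 3
Check: 3·14.98 = 44.94 > 42.75, while 2·14.98 = 29.96 ≤ 42.75

Final: 3 servers


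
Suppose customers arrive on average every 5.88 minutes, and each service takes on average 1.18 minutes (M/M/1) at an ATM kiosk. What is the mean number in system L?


λ = 60/5.88 = 10.2041 /hr
μ = 60/1.18 = 50.8475 /hr
ρ = λ/μ = 10.2041/50.8475 = 0.2007
L = ρ/(1−ρ) = 0.2007/0.7993 = 0.2511

Final: 0.2511


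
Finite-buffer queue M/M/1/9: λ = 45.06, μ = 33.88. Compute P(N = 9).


ρ = λ/μ = 45.06/33.88 = 1.3300
P_K = (1−ρ)ρ^K/(1−ρ^(K+1)) = (-0.3300·13.020572)/(1 − 17.317207)
= -4.296635/-16.317207 = 0.263319

Final: 0.263319


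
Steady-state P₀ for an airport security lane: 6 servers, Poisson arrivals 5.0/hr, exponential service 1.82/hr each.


a = λ/μ = 5.0/1.82 = 2.7473; ρ = a/c = 0.4579
Σ_{k=0}^{5} a^k/k! (terms k=0..5) = 1.00000 + 2.74725 + 3.77370 + 3.45577 + 2.37347 + 1.30410 = 14.65429
Tail: a^6/(6!(1−ρ)) = 429.92401/(720·0.5421) = 1.10144
P₀ = 1/(14.65429 + 1.10144) = 1/15.75573 = 0.063469

Final: 0.063469


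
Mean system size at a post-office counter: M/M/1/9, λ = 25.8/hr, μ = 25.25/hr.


ρ = 25.8/25.25 = 1.0218
L = ρ[1 − (K+1)ρ^K + Kρ^(K+1)] / [(1−ρ)(1−ρ^(K+1))]
Numerator: 1.0218·(1 − 10·1.214017 + 9·1.240461) = 0.024500
Denominator: (-0.02178)·(-0.240461) = 0.005238
L = 0.024500/0.005238 = 4.6776

Final: 4.6776


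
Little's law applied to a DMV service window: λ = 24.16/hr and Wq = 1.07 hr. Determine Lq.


Lq = λWq = 24.16·1.07 = 25.8512

Final: 25.8512


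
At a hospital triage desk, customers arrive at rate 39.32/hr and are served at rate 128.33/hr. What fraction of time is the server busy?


ρ = λ/μ = 39.32/128.33 = 0.3064

Final: 0.3064


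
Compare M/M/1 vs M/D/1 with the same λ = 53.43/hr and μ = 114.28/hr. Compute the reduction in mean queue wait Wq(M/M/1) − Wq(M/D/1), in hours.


ρ = 53.43/114.28 = 0.4675
Wq(M/M/1) = ρ/(μ−λ) = 0.4675/60.85 = 0.007683 hr
Wq(M/D/1) = ρ/(2(μ−λ)) = 0.003842 hr
Savings = 0.007683 − 0.003842 = 0.003842 hr

Final: 0.003842 hr


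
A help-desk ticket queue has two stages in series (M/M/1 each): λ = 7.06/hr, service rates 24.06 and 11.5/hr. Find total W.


Each node sees arrival rate λ = 7.06/hr (tandem ⇒ throughput preserved).
W₁ = 1/(μ₁−λ) = 1/(24.06−7.06) = 0.05882 hr
W₂ = 1/(μ₂−λ) = 1/(11.5−7.06) = 0.22523 hr
W_total = W₁ + W₂ = 0.05882 + 0.22523 = 0.28405 hr

Final: 0.28405 hr


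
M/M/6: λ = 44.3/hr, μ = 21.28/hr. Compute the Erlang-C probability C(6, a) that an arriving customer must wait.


a = λ/μ = 2.0818; ρ = a/6 = 0.3470
P₀ = 0.124474 (from M/M/c formula)
C(c,a) = [a^c/(c!(1−ρ))]·P₀ = [81.39404/(720·0.6530)]·0.124474
= 0.17311·0.124474 = 0.021548

Final: 0.021548


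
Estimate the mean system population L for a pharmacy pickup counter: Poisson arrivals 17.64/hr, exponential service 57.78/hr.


ρ = λ/μ = 17.64/57.78 = 0.3053
L = ρ/(1−ρ) = 0.3053/(1 − 0.3053) = 0.3053/0.6947 = 0.4395

Final: 0.4395


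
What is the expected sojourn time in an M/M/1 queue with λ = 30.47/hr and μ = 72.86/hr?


W = 1/(μ−λ) = 1/(72.86 − 30.47) = 1/42.39 = 0.02359 hr

Final: 0.02359 hr


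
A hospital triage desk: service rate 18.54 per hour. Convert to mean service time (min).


Mean service time = 1/μ = 1/18.54 hour = 0.05394 hour
In minutes: 0.05394 × 60 = 3.2362 min

Final: 3.2362 min


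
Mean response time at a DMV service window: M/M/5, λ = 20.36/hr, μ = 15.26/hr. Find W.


a = 1.3342; ρ = 0.2668; P₀ = 0.263145
Lq = P₀·a^c·ρ/(c!(1−ρ)²) = 0.004602
Wq = Lq/λ = 0.004602/20.36 = 0.0002261 hr
W = Wq + 1/μ = 0.0002261 + 0.06553 = 0.06576 hr

Final: 0.06576 hr


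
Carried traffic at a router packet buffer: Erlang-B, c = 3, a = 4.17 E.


B(3,4.17) = 0.465719 (Erlang-B)
Carried load = a(1 − B) = 4.17·(1 − 0.465719) = 4.17·0.534281 = 2.2280 E

Final: 2.2280 Erlangs


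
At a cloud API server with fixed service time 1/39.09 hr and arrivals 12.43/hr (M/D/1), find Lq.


ρ = 12.43/39.09 = 0.3180
M/D/1: Lq = ρ²/(2(1−ρ)) = 0.1011/(2·0.6820) = 0.07413

Final: 0.07413


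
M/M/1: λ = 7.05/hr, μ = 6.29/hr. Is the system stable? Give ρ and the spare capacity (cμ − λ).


Total capacity cμ = 1·6.29 = 6.29/hr
ρ = λ/(cμ) = 7.05/6.29 = 1.1208
Stable ⇔ ρ < 1: NO
Spare capacity = cμ − λ = 6.29 − 7.05 = -0.76/hr

Final: ρ = 1.1208; unstable; margin = -0.76/hr


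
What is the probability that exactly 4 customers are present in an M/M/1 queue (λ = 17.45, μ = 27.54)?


ρ = 17.45/27.54 = 0.6336
P_n = (1−ρ)·ρ^n = (1 − 0.6336)·0.6336^4 = 0.3664·0.161186 = 0.059055

Final: 0.059055


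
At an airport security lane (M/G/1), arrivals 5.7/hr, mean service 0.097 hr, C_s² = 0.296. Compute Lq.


ρ = λ·E[S] = 5.7·0.097 = 0.5529
Lq = ρ²(1+C_s²)/(2(1−ρ)) = 0.3057·(1+0.296)/(2·0.4471)
= 0.3057·1.2960/0.8942 = 0.44306

Final: 0.44306


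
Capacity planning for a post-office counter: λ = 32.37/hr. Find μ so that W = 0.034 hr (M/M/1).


W = 1/(μ−λ) ⇒ μ − λ = 1/W = 1/0.034 = 29.4118
μ = λ + 1/W = 32.37 + 29.4118 = 61.7818 per hr

Final: 61.7818 /hr


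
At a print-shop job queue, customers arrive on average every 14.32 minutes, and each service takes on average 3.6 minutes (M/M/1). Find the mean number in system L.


λ = 60/14.32 = 4.1899 /hr
μ = 60/3.6 = 16.6667 /hr
ρ = λ/μ = 4.1899/16.6667 = 0.2514
L = ρ/(1−ρ) = 0.2514/0.7486 = 0.3358

Final: 0.3358


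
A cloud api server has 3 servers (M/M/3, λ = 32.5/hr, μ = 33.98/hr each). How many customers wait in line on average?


a = λ/μ = 0.9564; ρ = a/3 = 0.3188
P₀ = 0.380530
Lq = P₀·a^c·ρ / (c!·(1−ρ)²) = 0.380530·0.87494·0.3188/(6·0.46401)
= 0.03813

Final: 0.03813


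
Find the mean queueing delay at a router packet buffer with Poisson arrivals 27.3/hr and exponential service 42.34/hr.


ρ = 27.3/42.34 = 0.6448
Wq = ρ/(μ−λ) = 0.6448/(42.34 − 27.3) = 0.6448/15.04 = 0.04287 hr

Final: 0.04287 hr


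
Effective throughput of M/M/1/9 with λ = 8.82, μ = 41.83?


ρ = 0.2109; P_K = (1−ρ)ρ^9/(1−ρ^10) = 0.0000006501
λ_eff = λ(1 − P_K) = 8.82·(1 − 0.0000006501) = 8.82·0.999999 = 8.8200 /hr

Final: 8.8200 /hr


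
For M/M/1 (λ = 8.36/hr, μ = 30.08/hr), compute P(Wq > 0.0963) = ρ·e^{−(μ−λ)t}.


ρ = 8.36/30.08 = 0.2779
P(Wq > t) = ρ·e^{−(μ−λ)t} = 0.2779·e^{−2.0916}
= 0.2779·0.123485 = 0.034320

Final: 0.034320


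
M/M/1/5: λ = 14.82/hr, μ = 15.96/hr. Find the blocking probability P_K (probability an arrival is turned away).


ρ = λ/μ = 14.82/15.96 = 0.9286
P_K = (1−ρ)ρ^K/(1−ρ^(K+1)) = (0.07143·0.690362)/(1 − 0.641050)
= 0.049312/0.358950 = 0.137377

Final: 0.137377


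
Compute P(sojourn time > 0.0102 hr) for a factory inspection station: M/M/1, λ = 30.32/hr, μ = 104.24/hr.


W ~ Exponential(μ−λ) for M/M/1.
μ − λ = 104.24 − 30.32 = 73.9200
P(W > t) = e^{−(μ−λ)t} = e^{−0.7540} = 0.470488

Final: 0.470488


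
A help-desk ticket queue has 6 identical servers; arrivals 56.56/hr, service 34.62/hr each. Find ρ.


ρ = λ/(cμ) = 56.56/(6·34.62) = 56.56/207.72 = 0.2723

Final: 0.2723


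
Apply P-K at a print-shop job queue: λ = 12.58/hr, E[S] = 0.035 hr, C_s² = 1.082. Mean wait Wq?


ρ = λ·E[S] = 12.58·0.035 = 0.4403
E[S²] = E[S]²(1+C_s²) = 0.035²·(1+1.082) = 0.002550
Wq = λ·E[S²]/(2(1−ρ)) = 12.58·0.002550/(2·0.5597) = 0.02866 hr

Final: 0.02866 hr


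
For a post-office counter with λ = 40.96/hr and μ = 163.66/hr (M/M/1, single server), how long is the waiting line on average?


ρ = 40.96/163.66 = 0.2503
Lq = ρ²/(1−ρ) = 0.06264/0.7497 = 0.08355

Final: 0.08355


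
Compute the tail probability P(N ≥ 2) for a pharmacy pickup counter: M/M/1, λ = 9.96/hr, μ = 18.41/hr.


ρ = 9.96/18.41 = 0.5410
P(N ≥ n) = ρ^n = 0.5410^2 = 0.292692

Final: 0.292692


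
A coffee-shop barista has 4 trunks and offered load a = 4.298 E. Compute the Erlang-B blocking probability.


B(c,a) = (a^c/c!) / Σ_{k=0}^{c} a^k/k!
a^4/4! = 14.218520
Σ terms (k=0..4): 1.00000 + 4.29800 + 9.23640 + 13.23269 + 14.21852 = 41.985608
B = 14.218520/41.985608 = 0.338652

Final: 0.338652


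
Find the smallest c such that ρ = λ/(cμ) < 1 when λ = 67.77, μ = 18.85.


Stability requires cμ > λ ⇔ c > λ/μ.
λ/μ = 67.77/18.85 = 3.5952
Minimum integer c = ⌊3.5952⌋ + 1 = 4
Check: 4·18.85 = 75.40 > 67.77, while 3·18.85 = 56.55 ≤ 67.77

Final: 4 servers


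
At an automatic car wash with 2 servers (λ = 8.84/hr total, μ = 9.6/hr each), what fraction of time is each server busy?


ρ = λ/(cμ) = 8.84/(2·9.6) = 8.84/19.20 = 0.4604

Final: 0.4604


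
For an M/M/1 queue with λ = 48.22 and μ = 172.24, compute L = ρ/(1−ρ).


ρ = λ/μ = 48.22/172.24 = 0.2800
L = ρ/(1−ρ) = 0.2800/(1 − 0.2800) = 0.2800/0.7200 = 0.3888

Final: 0.3888


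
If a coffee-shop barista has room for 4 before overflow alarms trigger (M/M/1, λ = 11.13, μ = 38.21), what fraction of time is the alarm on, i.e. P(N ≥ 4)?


ρ = 11.13/38.21 = 0.2913
P(N ≥ n) = ρ^n = 0.2913^4 = 0.007199

Final: 0.007199


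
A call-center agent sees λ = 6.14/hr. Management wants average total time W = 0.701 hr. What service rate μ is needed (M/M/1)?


W = 1/(μ−λ) ⇒ μ − λ = 1/W = 1/0.701 = 1.4265
μ = λ + 1/W = 6.14 + 1.4265 = 7.5665 per hr

Final: 7.5665 /hr


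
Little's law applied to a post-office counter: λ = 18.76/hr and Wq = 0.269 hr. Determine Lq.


Lq = λWq = 18.76·0.269 = 5.0464

Final: 5.0464


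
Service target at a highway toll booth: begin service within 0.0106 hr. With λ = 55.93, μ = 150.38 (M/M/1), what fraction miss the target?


ρ = 55.93/150.38 = 0.3719
P(Wq > t) = ρ·e^{−(μ−λ)t} = 0.3719·e^{−1.0012}
= 0.3719·0.367449 = 0.136663

Final: 0.136663


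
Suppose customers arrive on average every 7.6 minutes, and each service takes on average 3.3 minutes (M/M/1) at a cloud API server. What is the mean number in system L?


λ = 60/7.6 = 7.8947 /hr
μ = 60/3.3 = 18.1818 /hr
ρ = λ/μ = 7.8947/18.1818 = 0.4342
L = ρ/(1−ρ) = 0.4342/0.5658 = 0.7674

Final: 0.7674


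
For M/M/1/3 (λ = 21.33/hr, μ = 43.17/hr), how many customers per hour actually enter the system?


ρ = 0.4941; P_K = (1−ρ)ρ^3/(1−ρ^4) = 0.064891
λ_eff = λ(1 − P_K) = 21.33·(1 − 0.064891) = 21.33·0.935109 = 19.9459 /hr

Final: 19.9459 /hr


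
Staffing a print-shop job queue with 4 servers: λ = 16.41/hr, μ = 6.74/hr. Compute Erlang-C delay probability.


a = λ/μ = 2.4347; ρ = a/4 = 0.6087
P₀ = 0.079709 (from M/M/c formula)
C(c,a) = [a^c/(c!(1−ρ))]·P₀ = [35.13943/(24·0.3913)]·0.079709
= 3.74154·0.079709 = 0.298235

Final: 0.298235


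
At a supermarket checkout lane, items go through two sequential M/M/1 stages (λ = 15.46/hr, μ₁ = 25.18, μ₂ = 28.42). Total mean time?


Each node sees arrival rate λ = 15.46/hr (tandem ⇒ throughput preserved).
W₁ = 1/(μ₁−λ) = 1/(25.18−15.46) = 0.10288 hr
W₂ = 1/(μ₂−λ) = 1/(28.42−15.46) = 0.07716 hr
W_total = W₁ + W₂ = 0.10288 + 0.07716 = 0.18004 hr

Final: 0.18004 hr


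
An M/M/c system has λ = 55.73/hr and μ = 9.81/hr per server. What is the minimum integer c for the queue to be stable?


Stability requires cμ > λ ⇔ c > λ/μ.
λ/μ = 55.73/9.81 = 5.6809
Minimum integer c = ⌊5.6809⌋ + 1 = 6
Check: 6·9.81 = 58.86 > 55.73, while 5·9.81 = 49.05 ≤ 55.73

Final: 6 servers


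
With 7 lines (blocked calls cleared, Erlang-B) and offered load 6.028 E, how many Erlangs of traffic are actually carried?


B(7,6.028) = 0.186877 (Erlang-B)
Carried load = a(1 − B) = 6.028·(1 − 0.186877) = 6.028·0.813123 = 4.9015 E

Final: 4.9015 Erlangs


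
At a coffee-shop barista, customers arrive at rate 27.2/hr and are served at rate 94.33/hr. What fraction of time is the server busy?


ρ = λ/μ = 27.2/94.33 = 0.2883

Final: 0.2883


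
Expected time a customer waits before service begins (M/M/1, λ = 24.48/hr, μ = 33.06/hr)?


ρ = 24.48/33.06 = 0.7405
Wq = ρ/(μ−λ) = 0.7405/(33.06 − 24.48) = 0.7405/8.58 = 0.08630 hr

Final: 0.08630 hr


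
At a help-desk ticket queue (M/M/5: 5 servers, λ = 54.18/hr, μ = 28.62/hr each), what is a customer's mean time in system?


a = 1.8931; ρ = 0.3786; P₀ = 0.149770
Lq = P₀·a^c·ρ/(c!(1−ρ)²) = 0.02976
Wq = Lq/λ = 0.02976/54.18 = 0.0005492 hr
W = Wq + 1/μ = 0.0005492 + 0.03494 = 0.03549 hr

Final: 0.03549 hr


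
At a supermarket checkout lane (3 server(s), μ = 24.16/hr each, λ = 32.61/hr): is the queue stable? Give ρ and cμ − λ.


Total capacity cμ = 3·24.16 = 72.48/hr
ρ = λ/(cμ) = 32.61/72.48 = 0.4499
Stable ⇔ ρ < 1: YES
Spare capacity = cμ − λ = 72.48 − 32.61 = 39.87/hr

Final: ρ = 0.4499; stable; margin = 39.87/hr


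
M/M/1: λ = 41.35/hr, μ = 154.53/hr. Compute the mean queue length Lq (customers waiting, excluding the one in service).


ρ = 41.35/154.53 = 0.2676
Lq = ρ²/(1−ρ) = 0.07160/0.7324 = 0.09776

Final: 0.09776


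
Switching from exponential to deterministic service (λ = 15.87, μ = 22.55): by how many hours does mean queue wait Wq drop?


ρ = 15.87/22.55 = 0.7038
Wq(M/M/1) = ρ/(μ−λ) = 0.7038/6.68 = 0.10535 hr
Wq(M/D/1) = ρ/(2(μ−λ)) = 0.05268 hr
Savings = 0.10535 − 0.05268 = 0.05268 hr

Final: 0.05268 hr


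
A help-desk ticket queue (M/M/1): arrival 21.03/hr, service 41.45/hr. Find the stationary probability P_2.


ρ = 21.03/41.45 = 0.5074
P_n = (1−ρ)·ρ^n = (1 − 0.5074)·0.5074^2 = 0.4926·0.257412 = 0.126812

Final: 0.126812


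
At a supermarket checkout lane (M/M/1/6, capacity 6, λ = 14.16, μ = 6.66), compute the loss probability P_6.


ρ = λ/μ = 14.16/6.66 = 2.1261
P_K = (1−ρ)ρ^K/(1−ρ^(K+1)) = (-1.1261·92.370681)/(1 − 196.391718)
= -104.021037/-195.391718 = 0.532372

Final: 0.532372


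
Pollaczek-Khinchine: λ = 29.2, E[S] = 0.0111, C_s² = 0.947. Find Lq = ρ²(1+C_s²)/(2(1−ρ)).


ρ = λ·E[S] = 29.2·0.0111 = 0.3241
Lq = ρ²(1+C_s²)/(2(1−ρ)) = 0.1051·(1+0.947)/(2·0.6759)
= 0.1051·1.9470/1.3518 = 0.15131

Final: 0.15131


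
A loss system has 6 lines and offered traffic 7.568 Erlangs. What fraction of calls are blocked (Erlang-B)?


B(c,a) = (a^c/c!) / Σ_{k=0}^{c} a^k/k!
a^6/6! = 260.948163
Σ terms (k=0..6): 1.00000 + 7.56800 + 28.63731 + 72.24239 + 136.68261 + 206.88279 + 260.94816 = 713.961267
B = 260.948163/713.961267 = 0.365493

Final: 0.365493


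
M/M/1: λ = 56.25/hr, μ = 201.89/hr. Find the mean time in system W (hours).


W = 1/(μ−λ) = 1/(201.89 − 56.25) = 1/145.64 = 0.006866 hr

Final: 0.006866 hr


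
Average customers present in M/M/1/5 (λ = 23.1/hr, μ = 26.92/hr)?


ρ = 23.1/26.92 = 0.8581
L = ρ[1 − (K+1)ρ^K + Kρ^(K+1)] / [(1−ρ)(1−ρ^(K+1))]
Numerator: 0.8581·(1 − 6·0.465248 + 5·0.399229) = 0.175613
Denominator: (0.1419)·(0.600771) = 0.085251
L = 0.175613/0.085251 = 2.0600

Final: 2.0600


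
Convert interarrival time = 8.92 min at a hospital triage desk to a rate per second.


λ = 1/(interarrival time) in consistent units.
1 second = 0.0166667 min, so λ = 0.0166667/8.92 = 0.001868 per second

Final: 0.001868 /sec


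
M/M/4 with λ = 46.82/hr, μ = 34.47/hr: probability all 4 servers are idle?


a = λ/μ = 46.82/34.47 = 1.3583; ρ = a/c = 0.3396
Σ_{k=0}^{3} a^k/k! (terms k=0..3) = 1.00000 + 1.35828 + 0.92247 + 0.41766 = 3.69840
Tail: a^4/(4!(1−ρ)) = 3.40377/(24·0.6604) = 0.21474
P₀ = 1/(3.69840 + 0.21474) = 1/3.91315 = 0.255549

Final: 0.255549


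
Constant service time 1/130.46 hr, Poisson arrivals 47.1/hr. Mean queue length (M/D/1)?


ρ = 47.1/130.46 = 0.3610
M/D/1: Lq = ρ²/(2(1−ρ)) = 0.1303/(2·0.6390) = 0.10199

Final: 0.10199


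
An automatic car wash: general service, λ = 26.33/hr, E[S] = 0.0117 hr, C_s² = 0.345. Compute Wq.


ρ = λ·E[S] = 26.33·0.0117 = 0.3081
E[S²] = E[S]²(1+C_s²) = 0.0117²·(1+0.345) = 0.0001841
Wq = λ·E[S²]/(2(1−ρ)) = 26.33·0.0001841/(2·0.6919) = 0.003503 hr

Final: 0.003503 hr


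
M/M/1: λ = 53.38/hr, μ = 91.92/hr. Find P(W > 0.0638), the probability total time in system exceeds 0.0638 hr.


W ~ Exponential(μ−λ) for M/M/1.
μ − λ = 91.92 − 53.38 = 38.5400
P(W > t) = e^{−(μ−λ)t} = e^{−2.4589} = 0.085533

Final: 0.085533


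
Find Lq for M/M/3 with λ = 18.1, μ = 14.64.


a = λ/μ = 1.2363; ρ = a/3 = 0.4121
P₀ = 0.282776
Lq = P₀·a^c·ρ / (c!·(1−ρ)²) = 0.282776·1.88979·0.4121/(6·0.34561)
= 0.10620

Final: 0.10620


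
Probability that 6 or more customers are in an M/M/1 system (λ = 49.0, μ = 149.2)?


ρ = 49.0/149.2 = 0.3284
P(N ≥ n) = ρ^n = 0.3284^6 = 0.001255

Final: 0.001255


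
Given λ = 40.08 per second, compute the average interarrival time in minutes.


Mean interarrival time = 1/λ = 1/40.08 second = 0.02495 second
In minutes: 0.02495 × 0.0166667 = 0.0004158 min

Final: 0.0004158 min


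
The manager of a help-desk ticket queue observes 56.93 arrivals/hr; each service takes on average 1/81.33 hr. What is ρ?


ρ = λ/μ = 56.93/81.33 = 0.7000

Final: 0.7000


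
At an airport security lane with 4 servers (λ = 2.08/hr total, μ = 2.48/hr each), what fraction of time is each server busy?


ρ = λ/(cμ) = 2.08/(4·2.48) = 2.08/9.92 = 0.2097

Final: 0.2097


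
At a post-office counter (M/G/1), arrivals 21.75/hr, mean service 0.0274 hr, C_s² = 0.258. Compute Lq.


ρ = λ·E[S] = 21.75·0.0274 = 0.5959
Lq = ρ²(1+C_s²)/(2(1−ρ)) = 0.3552·(1+0.258)/(2·0.4041)
= 0.3552·1.2580/0.8081 = 0.55289

Final: 0.55289


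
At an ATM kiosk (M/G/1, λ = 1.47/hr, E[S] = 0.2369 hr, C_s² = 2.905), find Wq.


ρ = λ·E[S] = 1.47·0.2369 = 0.3482
E[S²] = E[S]²(1+C_s²) = 0.2369²·(1+2.905) = 0.219155
Wq = λ·E[S²]/(2(1−ρ)) = 1.47·0.219155/(2·0.6518) = 0.24715 hr

Final: 0.24715 hr


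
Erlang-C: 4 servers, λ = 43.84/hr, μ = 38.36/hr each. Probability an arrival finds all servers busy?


a = λ/μ = 1.1429; ρ = a/4 = 0.2857
P₀ = 0.318044 (from M/M/c formula)
C(c,a) = [a^c/(c!(1−ρ))]·P₀ = [1.70596/(24·0.7143)]·0.318044
= 0.09951·0.318044 = 0.031650

Final: 0.031650


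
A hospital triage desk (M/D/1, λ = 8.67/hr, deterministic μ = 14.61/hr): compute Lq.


ρ = 8.67/14.61 = 0.5934
M/D/1: Lq = ρ²/(2(1−ρ)) = 0.3522/(2·0.4066) = 0.43308

Final: 0.43308


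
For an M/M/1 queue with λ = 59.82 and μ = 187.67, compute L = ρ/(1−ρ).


ρ = λ/μ = 59.82/187.67 = 0.3188
L = ρ/(1−ρ) = 0.3188/(1 − 0.3188) = 0.3188/0.6812 = 0.4679

Final: 0.4679


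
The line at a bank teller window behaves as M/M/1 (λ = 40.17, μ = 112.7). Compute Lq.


ρ = 40.17/112.7 = 0.3564
Lq = ρ²/(1−ρ) = 0.1270/0.6436 = 0.1974

Final: 0.1974


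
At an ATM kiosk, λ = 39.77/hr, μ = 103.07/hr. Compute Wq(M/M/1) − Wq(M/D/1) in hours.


ρ = 39.77/103.07 = 0.3859
Wq(M/M/1) = ρ/(μ−λ) = 0.3859/63.30 = 0.006096 hr
Wq(M/D/1) = ρ/(2(μ−λ)) = 0.003048 hr
Savings = 0.006096 − 0.003048 = 0.003048 hr

Final: 0.003048 hr


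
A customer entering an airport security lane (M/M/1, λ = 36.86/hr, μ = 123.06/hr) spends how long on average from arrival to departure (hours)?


W = 1/(μ−λ) = 1/(123.06 − 36.86) = 1/86.20 = 0.01160 hr

Final: 0.01160 hr


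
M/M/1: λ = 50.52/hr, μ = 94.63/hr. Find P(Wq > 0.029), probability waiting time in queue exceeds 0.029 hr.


ρ = 50.52/94.63 = 0.5339
P(Wq > t) = ρ·e^{−(μ−λ)t} = 0.5339·e^{−1.2792}
= 0.5339·0.278263 = 0.148556

Final: 0.148556


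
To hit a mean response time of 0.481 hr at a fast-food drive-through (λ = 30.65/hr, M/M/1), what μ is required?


W = 1/(μ−λ) ⇒ μ − λ = 1/W = 1/0.481 = 2.0790
μ = λ + 1/W = 30.65 + 2.0790 = 32.7290 per hr

Final: 32.7290 /hr


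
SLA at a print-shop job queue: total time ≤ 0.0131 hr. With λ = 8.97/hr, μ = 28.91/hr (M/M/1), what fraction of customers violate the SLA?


W ~ Exponential(μ−λ) for M/M/1.
μ − λ = 28.91 − 8.97 = 19.9400
P(W > t) = e^{−(μ−λ)t} = e^{−0.2612} = 0.770116

Final: 0.770116
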